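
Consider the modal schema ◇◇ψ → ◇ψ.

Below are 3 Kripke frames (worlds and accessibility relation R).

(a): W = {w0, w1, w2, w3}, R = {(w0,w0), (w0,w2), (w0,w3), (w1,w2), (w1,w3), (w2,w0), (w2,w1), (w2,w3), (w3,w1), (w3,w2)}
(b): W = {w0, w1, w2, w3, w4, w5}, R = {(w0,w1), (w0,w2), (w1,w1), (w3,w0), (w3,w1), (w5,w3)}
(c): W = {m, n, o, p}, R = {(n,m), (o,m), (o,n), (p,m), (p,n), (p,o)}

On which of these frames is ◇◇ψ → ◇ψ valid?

(c)

Frame correspondent (Sahlqvist): ∀x ∀y ∀z (Rxy ∧ Ryz → Rxz) — i.e. transitivity.
(a): fails — Rw1w2 and Rw2w0 but not Rw1w0.
(b): fails — Rw3w0 and Rw0w2 but not Rw3w2.
(c): condition met.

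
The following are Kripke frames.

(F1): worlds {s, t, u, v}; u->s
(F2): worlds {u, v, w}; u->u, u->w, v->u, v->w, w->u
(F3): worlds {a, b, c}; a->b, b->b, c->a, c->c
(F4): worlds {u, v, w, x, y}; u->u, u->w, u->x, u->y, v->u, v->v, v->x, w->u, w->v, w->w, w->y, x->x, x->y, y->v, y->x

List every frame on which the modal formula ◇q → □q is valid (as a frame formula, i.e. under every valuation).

(F1)

Frame correspondent (Sahlqvist): ∀x ∀y ∀z (Rxy ∧ Rxz → y = z) — i.e. partial functionality.
(F1): condition met.
(F2): fails — u sees both u and w.
(F3): fails — c sees both a and c.
(F4): fails — u sees both u and w.
Valid on: (F1).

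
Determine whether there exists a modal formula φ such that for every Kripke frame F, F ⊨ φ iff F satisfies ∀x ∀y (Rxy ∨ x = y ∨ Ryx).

Modal frame validity is preserved under disjoint unions.
Take 4 disjoint single-world reflexive frames: each is trivially connected, but their disjoint union has 4 worlds with no edge between distinct components, so it is not connected.
Hence connectedness of R is not modally definable.

Not definable by any modal formula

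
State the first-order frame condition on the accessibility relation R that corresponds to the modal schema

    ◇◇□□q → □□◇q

∀x ∀y ∀z ((xR²y ∧ xR²z) → ∃w (yR²w ∧ zRw))

This is a Sahlqvist (Geach-type) schema ◇^2□^2q → □^2◇^1q.
Minimal-valuation argument: fix x; take any y with xR^2y and any z with xR^2z. Set V(q) to the set of worlds R-reachable from y in exactly 2 steps. Then □^2q holds at y, so the antecedent holds at x; validity forces ◇^1q at z, giving a w with zR^1w and yR^2w.
First-order correspondent: ∀x ∀y ∀z ((xR²y ∧ xR²z) → ∃w (yR²w ∧ zRw)).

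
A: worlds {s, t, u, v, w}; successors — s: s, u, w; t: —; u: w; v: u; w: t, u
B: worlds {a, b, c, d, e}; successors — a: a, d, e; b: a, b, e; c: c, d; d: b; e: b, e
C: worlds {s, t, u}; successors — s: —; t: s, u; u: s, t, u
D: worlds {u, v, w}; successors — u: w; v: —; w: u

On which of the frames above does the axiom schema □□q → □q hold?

This is the axiom for density; its first-order frame correspondent is ∀x ∀y (Rxy → ∃z (Rxz ∧ Rzy)).
A: fails — Rwt but no z with Rwz and Rzt.
B: satisfies the condition.
C: satisfies the condition.
D: fails — Rwu but no z with Rwz and Rzu.
Valid on: B, C.

B, C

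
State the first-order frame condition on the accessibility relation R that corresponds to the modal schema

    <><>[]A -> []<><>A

forall x forall y forall z ((x R^2 y & xRz) -> exists w (yRw & z R^2 w))

This is a Sahlqvist (Geach-type) schema ◇^2□^1A → □^1◇^2A.
Minimal-valuation argument: fix x; take any y with xR^2y and any z with xR^1z. Set V(A) to the set of worlds R-reachable from y in exactly 1 step. Then □^1A holds at y, so the antecedent holds at x; validity forces ◇^2A at z, giving a w with zR^2w and yR^1w.
First-order correspondent: forall x forall y forall z ((x R^2 y & xRz) -> exists w (yRw & z R^2 w)).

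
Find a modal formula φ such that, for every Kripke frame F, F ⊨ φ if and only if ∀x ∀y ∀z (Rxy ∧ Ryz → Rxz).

A defining formula is □r → □□r (the 4 axiom).
Suppose □r→□□r is valid. Take Rxy, Ryz and set V(r)={w : Rxw}. Then □r at x, so □□r at x, so □r at y, so r at z, i.e. Rxz.

□r → □□r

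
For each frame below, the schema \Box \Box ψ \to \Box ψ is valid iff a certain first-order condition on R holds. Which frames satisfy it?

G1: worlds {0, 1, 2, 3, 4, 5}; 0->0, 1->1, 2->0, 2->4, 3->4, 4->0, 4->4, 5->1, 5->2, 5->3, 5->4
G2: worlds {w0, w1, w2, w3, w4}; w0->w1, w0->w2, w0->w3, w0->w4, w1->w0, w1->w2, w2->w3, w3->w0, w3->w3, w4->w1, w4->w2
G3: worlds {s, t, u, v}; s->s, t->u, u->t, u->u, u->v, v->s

Frame correspondent (Sahlqvist): \forall x \forall y (Rxy \to \exists z (Rxz \wedge Rzy)) — i.e. density.
G1: fails — R53 but no z with R5z and Rz3.
G2: fails — Rw1w0 but no z with Rw1z and Rzw0.
G3: ✓.

G3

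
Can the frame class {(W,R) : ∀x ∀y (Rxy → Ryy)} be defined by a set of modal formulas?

Yes: it is shift-reflexivity, defined by the T□ schema □(□q → q).
Suppose □(□q→q) is valid. Take Rxy and set V(q)={w : Ryw}. Then at y, □q holds; since □(□q→q) at x, □q→q at y, so q at y, i.e. Ryy.

Definable; □(□q → q) defines it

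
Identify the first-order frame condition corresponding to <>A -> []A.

Suppose ◇A→□A is valid. Take Rxy, Rxz and set V(A)={y}. Then ◇A at x, so □A at x, so A at z, i.e. z=y.

partial functionality: forall x forall y forall z (Rxy & Rxz -> y = z)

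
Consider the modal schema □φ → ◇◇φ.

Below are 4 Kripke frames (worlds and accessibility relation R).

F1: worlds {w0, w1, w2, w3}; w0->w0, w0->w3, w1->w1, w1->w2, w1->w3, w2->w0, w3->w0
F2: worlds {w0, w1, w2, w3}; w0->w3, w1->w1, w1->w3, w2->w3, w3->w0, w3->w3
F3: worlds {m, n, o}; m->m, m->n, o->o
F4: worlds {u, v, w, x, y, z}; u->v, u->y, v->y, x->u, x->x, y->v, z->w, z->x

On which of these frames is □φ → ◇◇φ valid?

F1, F2

The schema corresponds to a generalized confluence (Geach) condition: ∀x ∃w (xRw ∧ xR²w).
F1: holds.
F2: holds.
F3: fails — at n but no w with nRw and nR²w.
F4: fails — at v but no t with vRt and vR²t.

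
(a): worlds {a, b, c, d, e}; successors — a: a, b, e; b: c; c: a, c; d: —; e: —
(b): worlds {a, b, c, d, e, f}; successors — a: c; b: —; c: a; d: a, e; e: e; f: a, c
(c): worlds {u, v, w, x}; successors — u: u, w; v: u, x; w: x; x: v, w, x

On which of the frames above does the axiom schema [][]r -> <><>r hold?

This is the axiom for a generalized confluence (Geach) condition; its first-order frame correspondent is forall x exists w (x R^2 w & x R^2 w).
(a): fails — at d but no w with dR²w and dR²w.
(b): fails — at b but no w with bR²w and bR²w.
(c): satisfies the condition.
Valid on: (c).

(c)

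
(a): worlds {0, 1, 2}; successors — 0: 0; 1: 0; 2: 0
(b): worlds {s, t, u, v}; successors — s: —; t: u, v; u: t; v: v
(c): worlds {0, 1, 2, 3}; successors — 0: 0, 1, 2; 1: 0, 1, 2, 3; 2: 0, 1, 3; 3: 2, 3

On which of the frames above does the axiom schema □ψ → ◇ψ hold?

Frame correspondent (Sahlqvist): ∀x ∃y Rxy — i.e. seriality.
(a): ✓.
(b): fails — world s has no successor.
(c): ✓.
Valid on: (a), (c).

(a), (c)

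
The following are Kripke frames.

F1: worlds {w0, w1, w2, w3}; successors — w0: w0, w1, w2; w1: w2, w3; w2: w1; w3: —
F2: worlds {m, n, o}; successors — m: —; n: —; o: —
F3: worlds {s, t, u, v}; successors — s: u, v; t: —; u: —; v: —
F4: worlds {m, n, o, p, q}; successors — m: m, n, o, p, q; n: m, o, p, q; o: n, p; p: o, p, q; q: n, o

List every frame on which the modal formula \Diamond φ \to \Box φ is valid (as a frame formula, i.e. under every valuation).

F2

This is the axiom for partial functionality; its first-order frame correspondent is \forall x \forall y \forall z (Rxy \wedge Rxz \to y = z).
F1: fails — w0 sees both w0 and w1.
F2: satisfies the condition.
F3: fails — s sees both u and v.
F4: fails — m sees both m and n.
Valid on: F2.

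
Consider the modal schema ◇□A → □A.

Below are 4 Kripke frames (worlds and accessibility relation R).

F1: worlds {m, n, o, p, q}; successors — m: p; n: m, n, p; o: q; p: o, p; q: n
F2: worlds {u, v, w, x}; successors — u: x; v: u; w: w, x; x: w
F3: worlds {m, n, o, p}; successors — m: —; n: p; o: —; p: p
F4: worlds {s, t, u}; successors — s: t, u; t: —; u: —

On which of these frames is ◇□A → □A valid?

F3

This is the axiom for a generalized confluence (Geach) condition; its first-order frame correspondent is ∀x ∀y ∀z ((xRy ∧ xRz) → ∃w (yRw ∧ z = w)).
F1: fails — nRm, nRm but no w with mRw and m=w.
F2: fails — uRx, uRx but no t with xRt and x=t.
F3: condition met.
F4: fails — sRt, sRt but no w with tRw and t=w.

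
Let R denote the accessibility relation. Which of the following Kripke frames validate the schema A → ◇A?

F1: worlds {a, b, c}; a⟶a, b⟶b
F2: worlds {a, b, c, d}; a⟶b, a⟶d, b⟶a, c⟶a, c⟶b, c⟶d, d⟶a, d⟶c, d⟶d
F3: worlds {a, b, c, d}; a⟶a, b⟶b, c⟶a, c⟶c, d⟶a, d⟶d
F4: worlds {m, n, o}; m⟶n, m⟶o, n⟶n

F3

This is the axiom for reflexivity; its first-order frame correspondent is ∀x Rxx.
F1: fails — world c does not see itself.
F2: fails — world a does not see itself.
F3: condition met.
F4: fails — world m does not see itself.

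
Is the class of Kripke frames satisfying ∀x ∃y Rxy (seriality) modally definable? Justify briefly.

Yes, by □q → ◇q

The condition is seriality. A defining modal formula is □q → ◇q.
Suppose □q→◇q is valid. At any x set V(q)=W. Then □q at x, so ◇q at x, so x has a successor.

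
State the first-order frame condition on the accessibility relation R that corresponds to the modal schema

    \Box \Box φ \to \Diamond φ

This is a Sahlqvist (Geach-type) schema ◇^0□^2φ → □^0◇^1φ.
Minimal-valuation argument: fix x; take any y with xR^0y and any z with xR^0z. Set V(φ) to the set of worlds R-reachable from y in exactly 2 steps. Then □^2φ holds at y, so the antecedent holds at x; validity forces ◇^1φ at z, giving a w with zR^1w and yR^2w.
First-order correspondent: \forall x \exists w (x R^2 w \wedge xRw).

\forall x \exists w (x R^2 w \wedge xRw)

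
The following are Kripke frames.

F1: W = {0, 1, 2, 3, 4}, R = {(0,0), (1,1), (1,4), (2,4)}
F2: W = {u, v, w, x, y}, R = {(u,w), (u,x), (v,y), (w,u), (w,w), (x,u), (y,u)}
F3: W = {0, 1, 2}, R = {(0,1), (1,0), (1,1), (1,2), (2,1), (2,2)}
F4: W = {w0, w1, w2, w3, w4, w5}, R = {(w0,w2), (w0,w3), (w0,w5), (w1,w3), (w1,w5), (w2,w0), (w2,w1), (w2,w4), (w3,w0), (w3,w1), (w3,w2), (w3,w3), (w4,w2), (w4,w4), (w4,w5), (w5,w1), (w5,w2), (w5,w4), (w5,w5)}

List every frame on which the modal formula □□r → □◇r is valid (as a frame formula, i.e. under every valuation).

Frame correspondent (Sahlqvist): ∀x ∀z (xRz → ∃w (xR²w ∧ zRw)) — i.e. a generalized confluence (Geach) condition.
F1: fails — 1R4 but no w with 1R²w and 4Rw.
F2: ✓.
F3: ✓.
F4: ✓.

F2, F3, F4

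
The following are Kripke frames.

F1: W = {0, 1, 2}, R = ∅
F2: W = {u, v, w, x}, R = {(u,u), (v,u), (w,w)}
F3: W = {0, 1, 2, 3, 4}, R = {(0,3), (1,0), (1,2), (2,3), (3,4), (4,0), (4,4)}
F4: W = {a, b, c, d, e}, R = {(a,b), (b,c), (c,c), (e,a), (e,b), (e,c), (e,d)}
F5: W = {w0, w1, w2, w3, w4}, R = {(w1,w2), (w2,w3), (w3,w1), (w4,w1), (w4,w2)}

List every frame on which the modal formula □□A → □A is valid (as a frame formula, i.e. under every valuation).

F1, F2

Frame correspondent (Sahlqvist): ∀x ∀y (Rxy → ∃z (Rxz ∧ Rzy)) — i.e. density.
F1: condition met.
F2: condition met.
F3: fails — R10 but no z with R1z and Rz0.
F4: fails — Rea but no z with Rez and Rza.
F5: fails — Rw1w2 but no z with Rw1z and Rzw2.
Valid on: F1, F2.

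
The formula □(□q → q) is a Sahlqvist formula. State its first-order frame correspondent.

Suppose □(□q→q) is valid. Take Rxy and set V(q)={w : Ryw}. Then at y, □q holds; since □(□q→q) at x, □q→q at y, so q at y, i.e. Ryy.
Conversely, on a frame with shift-reflexivity the schema holds at every world under every valuation.
Frame condition: ∀x ∀y (Rxy → Ryy).

shift-reflexivity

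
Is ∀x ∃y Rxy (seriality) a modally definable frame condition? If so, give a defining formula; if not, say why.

Definable; □q → ◇q defines it

The condition is seriality. A defining modal formula is □q → ◇q.
Suppose □q→◇q is valid. At any x set V(q)=W. Then □q at x, so ◇q at x, so x has a successor.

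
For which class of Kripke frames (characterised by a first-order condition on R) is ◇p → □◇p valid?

Suppose ◇p→□◇p is valid. Take Rxy, Rxz and set V(p)={y}. Then ◇p at x, so □◇p at x, so ◇p at z, so some w with Rzw has p; w=y, i.e. Rzy. By symmetry of the argument, Ryz.

the Euclidean property: ∀x ∀y ∀z (Rxy ∧ Rxz → Ryz)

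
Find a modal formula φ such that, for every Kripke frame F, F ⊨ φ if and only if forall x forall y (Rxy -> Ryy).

A defining formula is □(□q → q) (the T□ axiom).
Suppose □(□q→q) is valid. Take Rxy and set V(q)={w : Ryw}. Then at y, □q holds; since □(□q→q) at x, □q→q at y, so q at y, i.e. Ryy.

□(□q → q)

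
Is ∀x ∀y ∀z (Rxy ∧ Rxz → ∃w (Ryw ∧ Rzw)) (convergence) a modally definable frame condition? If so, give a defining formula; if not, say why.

Yes: it is convergence, defined by the .2 schema ◇□p → □◇p.
Suppose ◇□p→□◇p is valid. Take Rxy, Rxz and set V(p)={w : Ryw}. Then □p at y so ◇□p at x, so □◇p at x, so ◇p at z, giving w with Rzw and Ryw.

Yes, by ◇□p → □◇p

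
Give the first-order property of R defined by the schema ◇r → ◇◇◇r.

This is a Sahlqvist (Geach-type) schema ◇^1□^0r → □^0◇^3r.
Minimal-valuation argument: fix x; take any y with xR^1y and any z with xR^0z. Set V(r) to the set of worlds R-reachable from y in exactly 0 steps. Then □^0r holds at y, so the antecedent holds at x; validity forces ◇^3r at z, giving a w with zR^3w and yR^0w.
First-order correspondent: ∀x ∀y (xRy → ∃w (y = w ∧ xR³w)).

∀x ∀y (xRy → ∃w (y = w ∧ xR³w))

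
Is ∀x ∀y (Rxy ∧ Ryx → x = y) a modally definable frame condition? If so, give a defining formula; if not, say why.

Any modally definable frame class is closed under surjective bounded morphisms.
The 8-cycle (worlds s,t,u,v,w,x,y,z with s→t→u→v→w→x→y→z→s) is antisymmetric. Sending even-indexed worlds to • and odd-indexed worlds to ∘ is a surjective bounded morphism onto the two-world frame with •↔∘, which is not antisymmetric.
So no modal formula (or set of formulas) defines exactly the antisymmetric frames.

No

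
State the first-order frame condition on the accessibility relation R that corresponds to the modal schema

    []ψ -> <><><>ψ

This is a Sahlqvist (Geach-type) schema ◇^0□^1ψ → □^0◇^3ψ.
First-order correspondent: forall x exists w (xRw & x R^3 w).

forall x exists w (xRw & x R^3 w)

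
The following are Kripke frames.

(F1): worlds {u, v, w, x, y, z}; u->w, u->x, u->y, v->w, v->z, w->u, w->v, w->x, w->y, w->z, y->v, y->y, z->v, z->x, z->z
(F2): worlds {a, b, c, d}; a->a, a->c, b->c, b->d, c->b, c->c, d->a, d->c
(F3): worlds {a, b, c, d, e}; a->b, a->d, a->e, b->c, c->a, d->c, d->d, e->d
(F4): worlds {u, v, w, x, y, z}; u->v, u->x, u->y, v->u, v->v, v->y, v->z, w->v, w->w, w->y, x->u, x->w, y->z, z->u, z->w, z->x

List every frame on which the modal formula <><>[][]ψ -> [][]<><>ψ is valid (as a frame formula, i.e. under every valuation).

(F2), (F4)

This is the axiom for a generalized confluence (Geach) condition; its first-order frame correspondent is forall x forall y forall z ((x R^2 y & x R^2 z) -> exists w (y R^2 w & z R^2 w)).
(F1): fails — uR²u, uR²x but no t with uR²t and xR²t.
(F2): ✓.
(F3): fails — cR²b, cR²e but no w with bR²w and eR²w.
(F4): ✓.
Valid on: (F2), (F4).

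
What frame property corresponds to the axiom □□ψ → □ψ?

density

Suppose □□ψ→□ψ is valid. Take Rxy and set V(ψ)={w : xR²w}. Then □□ψ at x, so □ψ at x, so ψ at y, i.e. ∃z(Rxz∧Rzy).
Conversely, on a frame with density the schema holds at every world under every valuation.
So the correspondent is density.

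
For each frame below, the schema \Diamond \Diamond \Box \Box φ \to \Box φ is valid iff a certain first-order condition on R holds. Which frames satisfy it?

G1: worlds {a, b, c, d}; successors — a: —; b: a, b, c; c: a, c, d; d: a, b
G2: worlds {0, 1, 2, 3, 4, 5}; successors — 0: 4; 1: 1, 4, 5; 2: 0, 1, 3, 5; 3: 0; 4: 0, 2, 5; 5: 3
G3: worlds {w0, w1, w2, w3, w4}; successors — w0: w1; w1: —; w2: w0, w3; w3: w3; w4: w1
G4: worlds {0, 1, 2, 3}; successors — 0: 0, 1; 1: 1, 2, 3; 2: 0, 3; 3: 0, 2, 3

G4

The schema corresponds to a generalized confluence (Geach) condition: \forall x \forall y \forall z ((x R^2 y \wedge xRz) \to \exists w (y R^2 w \wedge z = w)).
G1: fails — bR²a, bRa but no w with aR²w and a=w.
G2: fails — 0R²0, 0R4 but no w with 0R²w and 4=w.
G3: fails — w2R²w1, w2Rw0 but no w with w1R²w and w0=w.
G4: condition met.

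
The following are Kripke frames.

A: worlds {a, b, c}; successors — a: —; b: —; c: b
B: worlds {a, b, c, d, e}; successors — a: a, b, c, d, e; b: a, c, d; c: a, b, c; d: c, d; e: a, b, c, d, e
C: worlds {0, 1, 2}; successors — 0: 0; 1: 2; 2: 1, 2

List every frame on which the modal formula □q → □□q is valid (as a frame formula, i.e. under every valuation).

A

The schema corresponds to transitivity: ∀x ∀y ∀z (Rxy ∧ Ryz → Rxz).
A: holds.
B: fails — Rbc and Rcb but not Rbb.
C: fails — R12 and R21 but not R11.
Valid on: A.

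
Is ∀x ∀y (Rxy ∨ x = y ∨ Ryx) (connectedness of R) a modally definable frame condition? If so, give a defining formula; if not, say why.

If a class were modally definable it would be closed under disjoint unions (Goldblatt–Thomason).
Take 2 disjoint single-world reflexive frames: each is trivially connected, but their disjoint union has 2 worlds with no edge between distinct components, so it is not connected.
So no modal formula (or set of formulas) defines exactly the connected frames.

No — not modally definable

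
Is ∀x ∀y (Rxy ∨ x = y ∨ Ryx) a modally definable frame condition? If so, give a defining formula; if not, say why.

Modal frame validity is preserved under disjoint unions.
Take 3 disjoint single-world reflexive frames: each is trivially connected, but their disjoint union has 3 worlds with no edge between distinct components, so it is not connected.
So the class is not modally definable.

No — not modally definable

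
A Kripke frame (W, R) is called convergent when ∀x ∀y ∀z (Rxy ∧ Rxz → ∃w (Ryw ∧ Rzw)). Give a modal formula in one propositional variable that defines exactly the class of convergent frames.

The condition is convergence. The .2 schema ◇□q → □◇q defines it.
Suppose ◇□q→□◇q is valid. Take Rxy, Rxz and set V(q)={w : Ryw}. Then □q at y so ◇□q at x, so □◇q at x, so ◇q at z, giving w with Rzw and Ryw.

◇□q → □◇q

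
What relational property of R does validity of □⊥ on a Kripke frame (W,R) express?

emptiness of R

□⊥ is valid iff no world has any successor (otherwise □⊥ fails at any world with one).
Conversely, on a frame with emptiness of R the schema holds at every world under every valuation.
Frame condition: ∀x ∀y ¬Rxy.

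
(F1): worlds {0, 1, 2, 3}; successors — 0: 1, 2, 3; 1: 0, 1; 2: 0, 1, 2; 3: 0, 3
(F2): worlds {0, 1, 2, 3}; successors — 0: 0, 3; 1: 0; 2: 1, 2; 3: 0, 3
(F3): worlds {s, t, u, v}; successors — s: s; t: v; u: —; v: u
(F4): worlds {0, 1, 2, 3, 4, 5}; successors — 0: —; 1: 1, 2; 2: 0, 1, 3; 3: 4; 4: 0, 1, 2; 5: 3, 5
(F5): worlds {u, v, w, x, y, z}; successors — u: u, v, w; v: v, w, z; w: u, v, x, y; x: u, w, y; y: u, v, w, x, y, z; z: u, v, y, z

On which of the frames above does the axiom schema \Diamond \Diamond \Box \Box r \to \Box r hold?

This is the axiom for a generalized confluence (Geach) condition; its first-order frame correspondent is \forall x \forall y \forall z ((x R^2 y \wedge xRz) \to \exists w (y R^2 w \wedge z = w)).
(F1): holds.
(F2): fails — 2R²0, 2R1 but no w with 0R²w and 1=w.
(F3): fails — tR²u, tRv but no w with uR²w and v=w.
(F4): fails — 1R²0, 1R1 but no w with 0R²w and 1=w.
(F5): holds.

(F1), (F5)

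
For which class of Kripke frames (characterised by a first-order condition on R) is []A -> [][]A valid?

transitivity: forall x forall y forall z (Rxy & Ryz -> Rxz)

Suppose □A→□□A is valid. Take Rxy, Ryz and set V(A)={w : Rxw}. Then □A at x, so □□A at x, so □A at y, so A at z, i.e. Rxz.
Conversely, on a frame with transitivity the schema holds at every world under every valuation.
Frame condition: forall x forall y forall z (Rxy & Ryz -> Rxz).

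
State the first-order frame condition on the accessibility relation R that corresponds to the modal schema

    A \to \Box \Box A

This is a Sahlqvist (Geach-type) schema ◇^0□^0A → □^2◇^0A.
Minimal-valuation argument: fix x; take any y with xR^0y and any z with xR^2z. Set V(A) to the set of worlds R-reachable from y in exactly 0 steps. Then □^0A holds at y, so the antecedent holds at x; validity forces ◇^0A at z, giving a w with zR^0w and yR^0w.
First-order correspondent: \forall x \forall z (x R^2 z \to \exists w (x = w \wedge z = w)).

\forall x \forall z (x R^2 z \to \exists w (x = w \wedge z = w))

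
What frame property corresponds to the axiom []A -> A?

Suppose □A→A is valid. At any x set V(A)={w : Rxw}. Then □A holds at x, so A holds at x, i.e. Rxx.
Conversely, any frame satisfying forall x Rxx validates the schema.
Frame condition: forall x Rxx.

Reflexivity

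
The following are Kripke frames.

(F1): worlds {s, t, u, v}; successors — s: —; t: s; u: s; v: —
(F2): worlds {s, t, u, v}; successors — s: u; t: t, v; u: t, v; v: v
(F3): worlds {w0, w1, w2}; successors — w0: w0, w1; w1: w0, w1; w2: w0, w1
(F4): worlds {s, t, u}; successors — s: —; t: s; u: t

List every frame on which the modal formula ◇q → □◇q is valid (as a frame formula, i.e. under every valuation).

This is the axiom for the Euclidean property; its first-order frame correspondent is ∀x ∀y ∀z (Rxy ∧ Rxz → Ryz).
(F1): fails — Rts and Rts but not Rss.
(F2): fails — Rsu and Rsu but not Ruu.
(F3): holds.
(F4): fails — Rts and Rts but not Rss.
Valid on: (F3).

(F3)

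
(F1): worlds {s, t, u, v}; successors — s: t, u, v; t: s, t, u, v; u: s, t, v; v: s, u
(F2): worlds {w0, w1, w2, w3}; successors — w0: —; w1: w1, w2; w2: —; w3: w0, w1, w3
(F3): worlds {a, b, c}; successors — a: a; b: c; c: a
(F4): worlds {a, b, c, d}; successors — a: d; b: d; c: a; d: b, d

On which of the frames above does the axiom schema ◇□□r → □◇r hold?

The schema corresponds to a generalized confluence (Geach) condition: ∀x ∀y ∀z ((xRy ∧ xRz) → ∃w (yR²w ∧ zRw)).
(F1): condition met.
(F2): fails — w1Rw1, w1Rw2 but no w with w1R²w and w2Rw.
(F3): condition met.
(F4): condition met.
Valid on: (F1), (F3), (F4).

(F1), (F3), (F4)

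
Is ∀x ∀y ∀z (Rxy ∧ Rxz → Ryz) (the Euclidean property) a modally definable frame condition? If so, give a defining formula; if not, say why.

This is a Sahlqvist condition; the 5 axiom ◇p → □◇p defines it.
Suppose ◇p→□◇p is valid. Take Rxy, Rxz and set V(p)={y}. Then ◇p at x, so □◇p at x, so ◇p at z, so some w with Rzw has p; w=y, i.e. Rzy. By symmetry of the argument, Ryz.

Definable; ◇p → □◇p defines it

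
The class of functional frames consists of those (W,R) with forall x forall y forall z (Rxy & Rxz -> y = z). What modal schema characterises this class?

A defining formula is ◇r → □r (the CD axiom).

◇r → □r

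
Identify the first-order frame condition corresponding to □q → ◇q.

seriality: ∀x ∃y Rxy

This schema is the D axiom.
It corresponds to seriality: ∀x ∃y Rxy.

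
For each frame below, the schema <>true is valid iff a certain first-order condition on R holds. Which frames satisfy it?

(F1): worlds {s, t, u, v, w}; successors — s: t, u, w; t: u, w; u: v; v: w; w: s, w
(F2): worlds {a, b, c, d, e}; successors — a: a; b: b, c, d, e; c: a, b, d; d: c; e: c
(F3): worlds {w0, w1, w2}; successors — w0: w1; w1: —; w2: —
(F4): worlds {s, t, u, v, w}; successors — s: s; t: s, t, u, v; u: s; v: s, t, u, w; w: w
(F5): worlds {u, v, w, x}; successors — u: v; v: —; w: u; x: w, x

Frame correspondent (Sahlqvist): forall x exists y Rxy — i.e. seriality.
(F1): ✓.
(F2): ✓.
(F3): fails — world w1 has no successor.
(F4): ✓.
(F5): fails — world v has no successor.

(F1), (F2), (F4)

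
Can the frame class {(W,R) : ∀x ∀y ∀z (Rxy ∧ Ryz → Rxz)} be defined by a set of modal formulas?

The condition is transitivity. A defining modal formula is □p → □□p.

Yes — defined by □p → □□p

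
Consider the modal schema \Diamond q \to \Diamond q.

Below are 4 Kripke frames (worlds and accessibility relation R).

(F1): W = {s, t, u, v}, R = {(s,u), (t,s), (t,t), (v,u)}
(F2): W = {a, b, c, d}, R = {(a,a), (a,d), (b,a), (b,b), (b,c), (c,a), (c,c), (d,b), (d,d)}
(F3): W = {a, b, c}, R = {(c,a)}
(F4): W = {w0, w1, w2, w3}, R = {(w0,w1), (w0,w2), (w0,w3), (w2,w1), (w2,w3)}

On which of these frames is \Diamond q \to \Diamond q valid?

(F1), (F2), (F3), (F4)

Frame correspondent (Sahlqvist): \forall x \forall y (xRy \to \exists w (y = w \wedge xRw)) — i.e. a generalized confluence (Geach) condition.
(F1): condition met.
(F2): condition met.
(F3): condition met.
(F4): condition met.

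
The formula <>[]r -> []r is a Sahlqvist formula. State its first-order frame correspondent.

the Euclidean property: forall x forall y forall z (Rxy & Rxz -> Ryz)

This is frame-equivalent to ◇r → □◇r (substitute ¬r for r and contrapose).
Suppose ◇r→□◇r is valid. Take Rxy, Rxz and set V(r)={y}. Then ◇r at x, so □◇r at x, so ◇r at z, so some w with Rzw has r; w=y, i.e. Rzy. By symmetry of the argument, Ryz.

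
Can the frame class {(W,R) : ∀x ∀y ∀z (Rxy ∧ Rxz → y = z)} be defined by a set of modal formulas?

Yes — defined by ◇p → □p

The condition is partial functionality. A defining modal formula is ◇p → □p.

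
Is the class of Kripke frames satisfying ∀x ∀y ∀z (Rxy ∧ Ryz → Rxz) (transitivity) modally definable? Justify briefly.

Definable; □q → □□q defines it

The condition is transitivity. A defining modal formula is □q → □□q.
Suppose □q→□□q is valid. Take Rxy, Ryz and set V(q)={w : Rxw}. Then □q at x, so □□q at x, so □q at y, so q at z, i.e. Rxz.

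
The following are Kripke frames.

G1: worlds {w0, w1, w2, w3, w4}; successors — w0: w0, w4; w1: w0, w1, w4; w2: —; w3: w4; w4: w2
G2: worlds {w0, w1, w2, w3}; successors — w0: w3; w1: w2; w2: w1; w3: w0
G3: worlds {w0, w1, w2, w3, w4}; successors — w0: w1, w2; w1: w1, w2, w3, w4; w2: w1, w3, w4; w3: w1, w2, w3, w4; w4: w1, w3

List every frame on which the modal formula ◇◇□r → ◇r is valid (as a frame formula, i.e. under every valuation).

Frame correspondent (Sahlqvist): ∀x ∀y (xR²y → ∃w (yRw ∧ xRw)) — i.e. a generalized confluence (Geach) condition.
G1: fails — w0R²w2 but no w with w2Rw and w0Rw.
G2: satisfies the condition.
G3: satisfies the condition.

G2, G3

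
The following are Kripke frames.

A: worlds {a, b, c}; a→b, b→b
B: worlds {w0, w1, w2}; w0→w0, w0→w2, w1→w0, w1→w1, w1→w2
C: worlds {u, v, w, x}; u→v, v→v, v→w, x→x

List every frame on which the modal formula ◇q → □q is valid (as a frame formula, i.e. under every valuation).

A

The schema corresponds to partial functionality: ∀x ∀y ∀z (Rxy ∧ Rxz → y = z).
A: holds.
B: fails — w0 sees both w0 and w2.
C: fails — v sees both v and w.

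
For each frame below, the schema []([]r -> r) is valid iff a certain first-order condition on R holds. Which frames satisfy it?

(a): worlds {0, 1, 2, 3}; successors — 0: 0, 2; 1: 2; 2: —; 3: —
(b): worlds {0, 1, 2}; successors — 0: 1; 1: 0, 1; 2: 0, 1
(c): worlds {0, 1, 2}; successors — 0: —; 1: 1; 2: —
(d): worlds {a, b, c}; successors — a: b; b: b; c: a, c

The schema corresponds to shift-reflexivity: forall x forall y (Rxy -> Ryy).
(a): fails — R12 but not R22.
(b): fails — R10 but not R00.
(c): condition met.
(d): fails — Rca but not Raa.

(c)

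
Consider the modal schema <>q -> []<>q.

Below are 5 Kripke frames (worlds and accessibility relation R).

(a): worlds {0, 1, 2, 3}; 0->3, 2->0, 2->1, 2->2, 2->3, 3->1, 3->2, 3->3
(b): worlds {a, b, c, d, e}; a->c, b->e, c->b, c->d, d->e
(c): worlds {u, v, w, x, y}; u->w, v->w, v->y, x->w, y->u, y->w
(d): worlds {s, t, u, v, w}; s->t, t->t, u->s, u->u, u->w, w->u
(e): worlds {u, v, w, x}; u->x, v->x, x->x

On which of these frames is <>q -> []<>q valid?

(e)

This is the axiom for the Euclidean property; its first-order frame correspondent is forall x forall y forall z (Rxy & Rxz -> Ryz).
(a): fails — R23 and R20 but not R30.
(b): fails — Rac and Rac but not Rcc.
(c): fails — Ruw and Ruw but not Rww.
(d): fails — Ruw and Ruw but not Rww.
(e): condition met.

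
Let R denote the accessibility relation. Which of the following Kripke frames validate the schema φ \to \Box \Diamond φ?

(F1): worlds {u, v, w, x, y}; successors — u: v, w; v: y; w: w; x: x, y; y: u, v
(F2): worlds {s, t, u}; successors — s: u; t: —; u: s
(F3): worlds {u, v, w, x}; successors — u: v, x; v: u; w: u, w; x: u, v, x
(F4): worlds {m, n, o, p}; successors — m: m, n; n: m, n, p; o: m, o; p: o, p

The schema corresponds to symmetry: \forall x \forall y (Rxy \to Ryx).
(F1): fails — Ruv but not Rvu.
(F2): condition met.
(F3): fails — Rwu but not Ruw.
(F4): fails — Rom but not Rmo.

(F2)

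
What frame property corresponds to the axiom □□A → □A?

Suppose □□A→□A is valid. Take Rxy and set V(A)={w : xR²w}. Then □□A at x, so □A at x, so A at y, i.e. ∃z(Rxz∧Rzy).

Density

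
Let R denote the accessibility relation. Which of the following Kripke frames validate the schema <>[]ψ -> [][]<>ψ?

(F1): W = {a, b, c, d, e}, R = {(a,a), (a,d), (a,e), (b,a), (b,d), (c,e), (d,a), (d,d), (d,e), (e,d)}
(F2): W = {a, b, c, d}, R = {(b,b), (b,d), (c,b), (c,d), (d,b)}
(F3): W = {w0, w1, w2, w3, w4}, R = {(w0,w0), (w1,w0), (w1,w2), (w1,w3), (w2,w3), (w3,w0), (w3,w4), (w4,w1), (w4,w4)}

This is the axiom for a generalized confluence (Geach) condition; its first-order frame correspondent is forall x forall y forall z ((xRy & x R^2 z) -> exists w (yRw & zRw)).
(F1): ✓.
(F2): ✓.
(F3): fails — w1Rw0, w1R²w4 but no w with w0Rw and w4Rw.

(F1), (F2)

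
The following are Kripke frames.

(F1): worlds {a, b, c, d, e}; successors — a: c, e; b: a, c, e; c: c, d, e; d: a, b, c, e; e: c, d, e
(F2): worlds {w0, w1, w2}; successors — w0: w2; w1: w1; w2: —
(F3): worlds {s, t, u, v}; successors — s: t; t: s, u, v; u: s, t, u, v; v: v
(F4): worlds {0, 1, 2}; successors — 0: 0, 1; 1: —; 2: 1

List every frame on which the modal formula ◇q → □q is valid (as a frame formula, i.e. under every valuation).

The schema corresponds to partial functionality: ∀x ∀y ∀z (Rxy ∧ Rxz → y = z).
(F1): fails — a sees both c and e.
(F2): ✓.
(F3): fails — t sees both s and u.
(F4): fails — 0 sees both 0 and 1.
Valid on: (F2).

(F2)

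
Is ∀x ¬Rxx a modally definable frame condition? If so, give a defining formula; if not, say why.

Modal frame validity is preserved under surjective bounded morphisms.
The 2-cycle (worlds s,t with s→t→s) is irreflexive, and the map sending every world to a single reflexive point • is a surjective bounded morphism (forth: every edge maps to (•,•); back: every world has a successor). So any modal formula valid on the 2-cycle is also valid on the reflexive point, which is not irreflexive.
Hence irreflexivity is not modally definable.

No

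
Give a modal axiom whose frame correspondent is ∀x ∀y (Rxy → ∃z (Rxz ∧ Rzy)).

This is density; the standard corresponding axiom is C4: □□p → □p.
Suppose □□p→□p is valid. Take Rxy and set V(p)={w : xR²w}. Then □□p at x, so □p at x, so p at y, i.e. ∃z(Rxz∧Rzy).

□□p → □p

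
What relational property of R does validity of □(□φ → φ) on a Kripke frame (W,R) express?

Shift-reflexivity

Suppose □(□φ→φ) is valid. Take Rxy and set V(φ)={w : Ryw}. Then at y, □φ holds; since □(□φ→φ) at x, □φ→φ at y, so φ at y, i.e. Ryy.
Conversely, on a frame with shift-reflexivity the schema holds at every world under every valuation.
So the correspondent is shift-reflexivity.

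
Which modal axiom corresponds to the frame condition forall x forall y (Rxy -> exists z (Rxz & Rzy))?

□□p → □p

A defining formula is □□p → □p (the C4 axiom).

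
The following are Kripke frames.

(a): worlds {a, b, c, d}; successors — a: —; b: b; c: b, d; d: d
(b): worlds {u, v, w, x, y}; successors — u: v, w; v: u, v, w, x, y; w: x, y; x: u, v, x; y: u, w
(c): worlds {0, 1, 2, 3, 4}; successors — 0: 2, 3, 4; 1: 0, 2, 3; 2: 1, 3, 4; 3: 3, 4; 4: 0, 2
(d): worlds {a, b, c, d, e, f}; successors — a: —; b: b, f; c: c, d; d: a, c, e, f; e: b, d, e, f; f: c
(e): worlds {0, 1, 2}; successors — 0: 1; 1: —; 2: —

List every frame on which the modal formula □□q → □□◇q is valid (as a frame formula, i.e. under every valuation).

Frame correspondent (Sahlqvist): ∀x ∀z (xR²z → ∃w (xR²w ∧ zRw)) — i.e. a generalized confluence (Geach) condition.
(a): condition met.
(b): condition met.
(c): condition met.
(d): fails — cR²a but no w with cR²w and aRw.
(e): condition met.

(a), (b), (c), (e)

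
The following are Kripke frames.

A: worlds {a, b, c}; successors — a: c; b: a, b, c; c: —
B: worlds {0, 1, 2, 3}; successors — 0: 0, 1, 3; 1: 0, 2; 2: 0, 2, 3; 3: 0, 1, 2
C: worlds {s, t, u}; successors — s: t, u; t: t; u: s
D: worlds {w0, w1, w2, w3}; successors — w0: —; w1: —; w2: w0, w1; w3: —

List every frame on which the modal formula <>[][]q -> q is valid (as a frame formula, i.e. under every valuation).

B

This is the axiom for a generalized confluence (Geach) condition; its first-order frame correspondent is forall x forall y (xRy -> exists w (y R^2 w & x = w)).
A: fails — aRc but no w with cR²w and a=w.
B: ✓.
C: fails — sRt but no w with tR²w and s=w.
D: fails — w2Rw0 but no w with w0R²w and w2=w.
Valid on: B.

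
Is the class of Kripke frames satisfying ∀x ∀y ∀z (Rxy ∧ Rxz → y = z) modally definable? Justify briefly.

Definable; ◇p → □p defines it

Yes: it is partial functionality, defined by the CD schema ◇p → □p.
Suppose ◇p→□p is valid. Take Rxy, Rxz and set V(p)={y}. Then ◇p at x, so □p at x, so p at z, i.e. z=y.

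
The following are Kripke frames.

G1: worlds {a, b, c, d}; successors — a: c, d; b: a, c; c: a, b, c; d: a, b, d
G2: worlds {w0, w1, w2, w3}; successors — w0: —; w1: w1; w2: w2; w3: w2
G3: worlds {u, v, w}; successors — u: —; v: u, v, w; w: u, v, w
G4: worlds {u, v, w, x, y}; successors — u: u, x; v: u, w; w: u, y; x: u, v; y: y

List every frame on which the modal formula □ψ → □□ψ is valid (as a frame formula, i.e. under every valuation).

This is the axiom for transitivity; its first-order frame correspondent is ∀x ∀y ∀z (Rxy ∧ Ryz → Rxz).
G1: fails — Rbc and Rcb but not Rbb.
G2: holds.
G3: holds.
G4: fails — Rwu and Rux but not Rwx.

G2, G3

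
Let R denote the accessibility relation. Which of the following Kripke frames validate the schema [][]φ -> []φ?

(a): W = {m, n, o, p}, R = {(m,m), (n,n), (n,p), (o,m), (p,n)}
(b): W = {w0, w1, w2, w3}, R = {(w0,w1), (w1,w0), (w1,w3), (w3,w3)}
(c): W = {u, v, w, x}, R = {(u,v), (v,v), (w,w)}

This is the axiom for density; its first-order frame correspondent is forall x forall y (Rxy -> exists z (Rxz & Rzy)).
(a): holds.
(b): fails — Rw0w1 but no z with Rw0z and Rzw1.
(c): holds.

(a), (c)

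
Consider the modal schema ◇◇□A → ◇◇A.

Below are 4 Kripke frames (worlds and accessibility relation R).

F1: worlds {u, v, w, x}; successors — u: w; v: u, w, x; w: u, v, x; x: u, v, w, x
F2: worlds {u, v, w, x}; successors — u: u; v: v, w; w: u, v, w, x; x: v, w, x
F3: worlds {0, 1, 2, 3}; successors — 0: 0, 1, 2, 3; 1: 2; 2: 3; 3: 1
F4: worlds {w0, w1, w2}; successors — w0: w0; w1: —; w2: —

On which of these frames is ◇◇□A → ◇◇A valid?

F2, F4

The schema corresponds to a generalized confluence (Geach) condition: ∀x ∀y (xR²y → ∃w (yRw ∧ xR²w)).
F1: fails — uR²u but no t with uRt and uR²t.
F2: satisfies the condition.
F3: fails — 1R²3 but no w with 3Rw and 1R²w.
F4: satisfies the condition.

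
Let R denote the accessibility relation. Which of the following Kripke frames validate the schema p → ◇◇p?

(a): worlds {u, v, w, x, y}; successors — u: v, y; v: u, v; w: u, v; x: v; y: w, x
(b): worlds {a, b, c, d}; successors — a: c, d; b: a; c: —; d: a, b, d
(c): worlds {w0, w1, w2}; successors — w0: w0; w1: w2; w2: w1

The schema corresponds to a generalized confluence (Geach) condition: ∀x ∃w (x = w ∧ xR²w).
(a): fails — at w but no t with w=t and wR²t.
(b): fails — at b but no w with b=w and bR²w.
(c): condition met.
Valid on: (c).

(c)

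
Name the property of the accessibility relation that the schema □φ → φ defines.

Suppose □φ→φ is valid. At any x set V(φ)={w : Rxw}. Then □φ holds at x, so φ holds at x, i.e. Rxx.
Conversely, on a frame with reflexivity the schema holds at every world under every valuation.
Frame condition: ∀x Rxx.

Reflexivity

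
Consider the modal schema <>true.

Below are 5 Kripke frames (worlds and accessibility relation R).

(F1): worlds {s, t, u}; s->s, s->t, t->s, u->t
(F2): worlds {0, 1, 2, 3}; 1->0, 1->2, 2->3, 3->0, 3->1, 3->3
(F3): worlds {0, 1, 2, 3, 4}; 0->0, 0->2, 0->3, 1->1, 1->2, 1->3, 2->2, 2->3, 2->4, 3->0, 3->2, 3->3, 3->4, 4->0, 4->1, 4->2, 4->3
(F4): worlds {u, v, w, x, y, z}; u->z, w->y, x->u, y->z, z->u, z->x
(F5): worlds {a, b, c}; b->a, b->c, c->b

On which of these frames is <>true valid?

Frame correspondent (Sahlqvist): forall x exists y Rxy — i.e. seriality.
(F1): condition met.
(F2): fails — world 0 has no successor.
(F3): condition met.
(F4): fails — world v has no successor.
(F5): fails — world a has no successor.
Valid on: (F1), (F3).

(F1), (F3)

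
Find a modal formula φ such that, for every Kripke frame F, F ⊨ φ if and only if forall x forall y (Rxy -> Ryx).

q → □◇q

This is symmetry; the standard corresponding axiom is B: q → □◇q.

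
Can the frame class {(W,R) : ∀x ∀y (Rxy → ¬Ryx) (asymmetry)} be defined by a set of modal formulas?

No — not modally definable

Modal frame validity is preserved under surjective bounded morphisms.
The 4-cycle (worlds s,t,u,v with s→t→u→v→s) is asymmetric. Mapping every world to a single reflexive point • is a surjective bounded morphism, and the reflexive point is not asymmetric (R•• but asymmetry requires ¬R••).
Hence asymmetry is not modally definable.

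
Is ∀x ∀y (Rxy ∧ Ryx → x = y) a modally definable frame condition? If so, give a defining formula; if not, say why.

Any modally definable frame class is closed under surjective bounded morphisms.
The 4-cycle (worlds s,t,u,v with s→t→u→v→s) is antisymmetric. Sending even-indexed worlds to a and odd-indexed worlds to b is a surjective bounded morphism onto the two-world frame with a↔b, which is not antisymmetric.
Hence antisymmetry is not modally definable.

Not definable by any modal formula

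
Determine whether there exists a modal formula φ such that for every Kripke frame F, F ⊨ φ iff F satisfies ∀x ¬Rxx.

Modal frame validity is preserved under surjective bounded morphisms.
The 5-cycle (worlds 0,1,2,3,4 with 0→1→2→3→4→0) is irreflexive, and the map sending every world to a single reflexive point • is a surjective bounded morphism (forth: every edge maps to (•,•); back: every world has a successor). So any modal formula valid on the 5-cycle is also valid on the reflexive point, which is not irreflexive.
So the class is not modally definable.

Not modally definable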